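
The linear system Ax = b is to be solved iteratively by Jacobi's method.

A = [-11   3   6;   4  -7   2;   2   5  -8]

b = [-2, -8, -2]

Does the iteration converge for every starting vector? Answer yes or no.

yes

A = D + L + U where D = diag(-11, -7, -8).
Jacobi: T = -D⁻¹(L+U), T[2,1] = -(5)/(-8) = +0.6250; T[2,2] = 0.
  T[0,:] = [+0.0000, +0.2727, +0.5455]
  T[1,:] = [+0.5714, +0.0000, +0.2857]
  T[2,:] = [+0.2500, +0.6250, +0.0000]
moduli |λ_i(T)| = 0.8502, 0.5020, 0.5020.
spectral radius ρ = 0.8502; 0.8502 < 1, so it converges for any x₀.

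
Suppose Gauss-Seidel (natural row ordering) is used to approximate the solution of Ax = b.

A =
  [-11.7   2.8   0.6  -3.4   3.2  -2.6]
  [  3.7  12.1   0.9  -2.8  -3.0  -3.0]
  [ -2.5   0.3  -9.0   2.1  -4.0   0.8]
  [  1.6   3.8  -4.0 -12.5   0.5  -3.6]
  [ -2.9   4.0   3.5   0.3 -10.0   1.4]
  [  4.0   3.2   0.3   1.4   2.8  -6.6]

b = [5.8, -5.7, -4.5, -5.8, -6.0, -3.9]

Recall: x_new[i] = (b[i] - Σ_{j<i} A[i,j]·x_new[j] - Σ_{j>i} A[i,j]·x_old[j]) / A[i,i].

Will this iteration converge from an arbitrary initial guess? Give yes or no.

yes

Let D = diag(-11.7, 12.1, -9, -12.5, -10, -6.6); L, U the strict triangles.
T_GS = -(D+L)⁻¹U: row 0 first, T[0,2] = -(0.6)/(-11.7) = +0.0513; later rows by forward substitution.
  T[0,:] = [+0.0000, +0.2393, +0.0513, -0.2906, +0.2735, -0.2222]
  T[1,:] = [+0.0000, -0.0732, -0.0901, +0.3203, +0.1643, +0.3159]
  T[2,:] = [+0.0000, -0.0689, -0.0172, +0.3247, -0.5149, +0.1611]
  T[3,:] = [+0.0000, +0.0304, -0.0153, -0.0437, +0.2897, -0.2720]
  T[4,:] = [+0.0000, -0.1219, -0.0574, +0.3247, -0.1851, +0.3790]
  T[5,:] = [+0.0000, +0.0612, -0.0410, +0.1224, +0.2049, +0.1289]
|eigenvalues of T|: 0.5665, 0.2700, 0.0995, 0.0304, 0.0304, 0.0000.
ρ = 0.5665; 0.5665 < 1, so it converges for any x₀.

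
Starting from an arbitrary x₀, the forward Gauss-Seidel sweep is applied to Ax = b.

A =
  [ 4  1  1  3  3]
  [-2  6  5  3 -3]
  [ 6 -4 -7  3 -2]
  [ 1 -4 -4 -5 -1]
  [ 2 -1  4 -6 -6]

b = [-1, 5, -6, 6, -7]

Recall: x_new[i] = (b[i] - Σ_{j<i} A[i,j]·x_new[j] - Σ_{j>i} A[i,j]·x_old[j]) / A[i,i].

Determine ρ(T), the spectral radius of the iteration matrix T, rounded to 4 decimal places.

Split A = D + L + U, D = diag(4, 6, -7, -5, -6).
Gauss-Seidel: T = -(D+L)⁻¹U, row 0 first, T[0,4] = -(3)/(4) = -0.7500; later rows by forward substitution.
  T[0,:] = [+0.0000  -0.2500  -0.2500  -0.7500  -0.7500]
  T[1,:] = [+0.0000  -0.0833  -0.9167  -0.7500  +0.2500]
  T[2,:] = [+0.0000  -0.1667  +0.3095  +0.2143  -1.0714]
  T[3,:] = [+0.0000  +0.1500  +0.4357  +0.2786  +0.3071]
  T[4,:] = [+0.0000  -0.3306  -0.1599  -0.2607  -1.3131]
eigenvalue magnitudes: 1.3531, 0.5846, 0.1089, 0.0691, 0.0000.
spectral radius ρ = 1.3531; 1.3531 > 1: divergent.

1.3531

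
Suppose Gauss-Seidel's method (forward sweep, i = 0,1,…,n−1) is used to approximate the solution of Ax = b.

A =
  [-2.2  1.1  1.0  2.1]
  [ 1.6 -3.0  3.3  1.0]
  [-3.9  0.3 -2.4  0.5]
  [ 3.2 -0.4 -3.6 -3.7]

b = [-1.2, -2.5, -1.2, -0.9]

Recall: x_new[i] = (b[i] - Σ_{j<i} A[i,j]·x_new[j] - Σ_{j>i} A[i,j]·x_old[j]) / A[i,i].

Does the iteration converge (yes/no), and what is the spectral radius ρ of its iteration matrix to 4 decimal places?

Write A = D+L+U with D = diag(-2.2, -3, -2.4, -3.7).
Gauss-Seidel: T = -(D+L)⁻¹U, row 0 first, T[0,1] = -(1.1)/(-2.2) = +0.5000; later rows by forward substitution.
  T[0,:] = [+0.0000, +0.5000, +0.4545, +0.9545]
  T[1,:] = [+0.0000, +0.2667, +1.3424, +0.8424]
  T[2,:] = [+0.0000, -0.7792, -0.5708, -1.2375]
  T[3,:] = [+0.0000, +1.1617, +0.8034, +1.9385]
|eigenvalues of T|: 1.4621, 0.2603, 0.2603, 0.0000.
spectral radius ρ = 1.4621; 1.4621 > 1: divergent.

no, ρ = 1.4621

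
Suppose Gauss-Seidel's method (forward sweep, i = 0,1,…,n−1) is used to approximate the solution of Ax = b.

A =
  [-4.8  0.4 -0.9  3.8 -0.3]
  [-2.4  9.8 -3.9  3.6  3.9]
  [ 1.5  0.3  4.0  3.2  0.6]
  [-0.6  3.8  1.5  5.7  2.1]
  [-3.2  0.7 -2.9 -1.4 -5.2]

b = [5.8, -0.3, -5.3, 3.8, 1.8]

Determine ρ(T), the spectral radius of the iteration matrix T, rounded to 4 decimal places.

0.8493

A = D + L + U where D = diag(-4.8, 9.8, 4, 5.7, -5.2).
T_GS = -(D+L)⁻¹U: row 0 first, T[0,4] = -(-0.3)/(-4.8) = -0.0625; later rows by forward substitution.
  T[0,:] = [+0.0000, +0.0833, -0.1875, +0.7917, -0.0625]
  T[1,:] = [+0.0000, +0.0204, +0.3520, -0.1735, -0.4133]
  T[2,:] = [+0.0000, -0.0328, +0.0439, -1.0839, -0.0956]
  T[3,:] = [+0.0000, +0.0038, -0.2660, +0.4842, -0.0743]
  T[4,:] = [+0.0000, -0.0313, +0.2099, -0.0364, +0.0561]
|eigenvalues of T|: 0.8493, 0.2269, 0.2269, 0.1376, 0.0000.
ρ(T) = max|λ| = 0.8493; 0.8493 < 1 ⇒ converges.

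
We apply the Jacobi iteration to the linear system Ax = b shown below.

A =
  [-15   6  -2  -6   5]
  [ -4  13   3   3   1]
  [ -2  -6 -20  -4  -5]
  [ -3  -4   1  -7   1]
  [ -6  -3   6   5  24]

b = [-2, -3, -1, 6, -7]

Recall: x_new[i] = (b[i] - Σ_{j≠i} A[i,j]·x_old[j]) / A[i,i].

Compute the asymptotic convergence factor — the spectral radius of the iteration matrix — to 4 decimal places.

0.8584

Diagonal D = diag(-15, 13, -20, -7, 24); L, U strict lower/upper.
Jacobi T = -D⁻¹(L+U): T[0,4] = -(5)/(-15) = +0.3333; T[0,0] = 0.
  T[0,:] = [+0.0000, +0.4000, -0.1333, -0.4000, +0.3333]
  T[1,:] = [+0.3077, +0.0000, -0.2308, -0.2308, -0.0769]
  T[2,:] = [-0.1000, -0.3000, +0.0000, -0.2000, -0.2500]
  T[3,:] = [-0.4286, -0.5714, +0.1429, +0.0000, +0.1429]
  T[4,:] = [+0.2500, +0.1250, -0.2500, -0.2083, +0.0000]
|λ(T)| sorted: 0.8584, 0.4934, 0.4051, 0.1391, 0.0991.
ρ = 0.8584; 0.8584 < 1: convergent.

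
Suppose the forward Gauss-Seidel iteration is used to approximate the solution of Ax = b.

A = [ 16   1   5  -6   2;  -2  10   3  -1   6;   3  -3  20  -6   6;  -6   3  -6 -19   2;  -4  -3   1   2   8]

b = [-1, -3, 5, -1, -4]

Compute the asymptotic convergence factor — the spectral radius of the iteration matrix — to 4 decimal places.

A = D + L + U where D = diag(16, 10, 20, -19, 8).
T_GS = -(D+L)⁻¹U: row 0 first, T[0,3] = -(-6)/(16) = +0.3750; later rows by forward substitution.
  T[0,:] = [+0.0000  -0.0625  -0.3125  +0.3750  -0.1250]
  T[1,:] = [+0.0000  -0.0125  -0.3625  +0.1750  -0.6250]
  T[2,:] = [+0.0000  +0.0075  -0.0075  +0.2700  -0.3750]
  T[3,:] = [+0.0000  +0.0154  +0.0438  -0.1761  +0.1645]
  T[4,:] = [+0.0000  -0.0407  -0.3022  +0.2634  -0.2911]
eigenvalue magnitudes: 0.6799, 0.2127, 0.0452, 0.0452, 0.0000.
ρ = 0.6799; 0.6799 < 1 ⇒ converges.

0.6799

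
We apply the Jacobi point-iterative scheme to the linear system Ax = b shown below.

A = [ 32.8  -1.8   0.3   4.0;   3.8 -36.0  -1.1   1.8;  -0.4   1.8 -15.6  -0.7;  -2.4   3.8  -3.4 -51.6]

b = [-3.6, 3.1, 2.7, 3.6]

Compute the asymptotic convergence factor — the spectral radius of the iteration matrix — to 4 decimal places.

0.1678

Write A = D+L+U with D = diag(32.8, -36, -15.6, -51.6).
T_J = -D⁻¹(L+U): T[3,2] = -(-3.4)/(-51.6) = -0.0659; T[3,3] = 0.
  T[0,:] = [+0.0000, +0.0549, -0.0091, -0.1220]
  T[1,:] = [+0.1056, +0.0000, -0.0306, +0.0500]
  T[2,:] = [-0.0256, +0.1154, +0.0000, -0.0449]
  T[3,:] = [-0.0465, +0.0736, -0.0659, +0.0000]
eigenvalue magnitudes: 0.1678, 0.0928, 0.0800, 0.0800.
ρ(T) = max|λ| = 0.1678; 0.1678 < 1, so it converges for any x₀.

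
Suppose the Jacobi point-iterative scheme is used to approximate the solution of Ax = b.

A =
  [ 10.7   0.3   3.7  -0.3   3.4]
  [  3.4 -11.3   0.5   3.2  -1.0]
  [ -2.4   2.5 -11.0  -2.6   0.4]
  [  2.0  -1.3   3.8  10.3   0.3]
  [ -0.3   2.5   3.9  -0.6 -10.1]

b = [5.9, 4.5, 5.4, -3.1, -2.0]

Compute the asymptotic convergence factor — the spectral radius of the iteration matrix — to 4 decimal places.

Diagonal D = diag(10.7, -11.3, -11, 10.3, -10.1); L, U strict lower/upper.
T_J = -D⁻¹(L+U): T[3,1] = -(-1.3)/(10.3) = +0.1262; T[3,3] = 0.
  T[0,:] = [+0.0000 -0.0280 -0.3458 +0.0280 -0.3178]
  T[1,:] = [+0.3009 +0.0000 +0.0442 +0.2832 -0.0885]
  T[2,:] = [-0.2182 +0.2273 +0.0000 -0.2364 +0.0364]
  T[3,:] = [-0.1942 +0.1262 -0.3689 +0.0000 -0.0291]
  T[4,:] = [-0.0297 +0.2475 +0.3861 -0.0594 +0.0000]
eigenvalue magnitudes: 0.5451, 0.3405, 0.3405, 0.1572, 0.1456.
spectral radius ρ = 0.5451; 0.5451 < 1 ⇒ converges.

0.5451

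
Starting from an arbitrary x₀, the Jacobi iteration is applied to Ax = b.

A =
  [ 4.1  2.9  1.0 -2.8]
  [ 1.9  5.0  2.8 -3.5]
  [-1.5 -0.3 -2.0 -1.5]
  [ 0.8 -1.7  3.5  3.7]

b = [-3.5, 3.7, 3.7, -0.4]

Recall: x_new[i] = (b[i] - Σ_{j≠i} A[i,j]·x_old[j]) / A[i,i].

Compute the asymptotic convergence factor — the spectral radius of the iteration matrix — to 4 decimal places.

1.2001

Diagonal D = diag(4.1, 5, -2, 3.7); L, U strict lower/upper.
Jacobi T = -D⁻¹(L+U): T[1,2] = -(2.8)/(5) = -0.5600; T[1,1] = 0.
  T[0,:] = [+0.0000 -0.7073 -0.2439 +0.6829]
  T[1,:] = [-0.3800 +0.0000 -0.5600 +0.7000]
  T[2,:] = [-0.7500 -0.1500 +0.0000 -0.7500]
  T[3,:] = [-0.2162 +0.4595 -0.9459 +0.0000]
|λ(T)| sorted: 1.2001, 0.9043, 0.9043, 0.4755.
spectral radius ρ = 1.2001; 1.2001 > 1 ⇒ diverges.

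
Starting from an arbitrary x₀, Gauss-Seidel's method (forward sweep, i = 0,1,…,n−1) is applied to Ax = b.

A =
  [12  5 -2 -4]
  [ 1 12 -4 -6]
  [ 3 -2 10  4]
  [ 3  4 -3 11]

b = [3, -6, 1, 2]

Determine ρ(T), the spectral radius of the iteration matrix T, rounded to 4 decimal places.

0.6503

A = D + L + U where D = diag(12, 12, 10, 11).
T_GS = -(D+L)⁻¹U: row 0 first, T[0,1] = -(5)/(12) = -0.4167; later rows by forward substitution.
  T[0,:] = [+0.0000, -0.4167, +0.1667, +0.3333]
  T[1,:] = [+0.0000, +0.0347, +0.3194, +0.4722]
  T[2,:] = [+0.0000, +0.1319, +0.0139, -0.4056]
  T[3,:] = [+0.0000, +0.1370, -0.1578, -0.3732]
|eigenvalues of T|: 0.6503, 0.2196, 0.1061, 0.0000.
spectral radius ρ = 0.6503; 0.6503 < 1 ⇒ converges.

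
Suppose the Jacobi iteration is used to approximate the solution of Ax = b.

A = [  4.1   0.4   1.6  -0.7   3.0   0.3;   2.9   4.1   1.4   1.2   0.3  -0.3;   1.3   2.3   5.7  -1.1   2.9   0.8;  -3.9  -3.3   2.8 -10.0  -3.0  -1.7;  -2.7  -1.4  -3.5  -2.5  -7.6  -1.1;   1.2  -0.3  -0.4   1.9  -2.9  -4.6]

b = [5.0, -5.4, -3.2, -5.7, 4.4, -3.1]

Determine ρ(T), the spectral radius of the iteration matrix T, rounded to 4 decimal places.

Let D = diag(4.1, 4.1, 5.7, -10, -7.6, -4.6); L, U the strict triangles.
T_J = -D⁻¹(L+U): T[4,2] = -(-3.5)/(-7.6) = -0.4605; T[4,4] = 0.
  T[0,:] = [+0.0000 -0.0976 -0.3902 +0.1707 -0.7317 -0.0732]
  T[1,:] = [-0.7073 +0.0000 -0.3415 -0.2927 -0.0732 +0.0732]
  T[2,:] = [-0.2281 -0.4035 +0.0000 +0.1930 -0.5088 -0.1404]
  T[3,:] = [-0.3900 -0.3300 +0.2800 +0.0000 -0.3000 -0.1700]
  T[4,:] = [-0.3553 -0.1842 -0.4605 -0.3289 +0.0000 -0.1447]
  T[5,:] = [+0.2609 -0.0652 -0.0870 +0.4130 -0.6304 +0.0000]
eigenvalue magnitudes: 1.1732, 0.7777, 0.3146, 0.3146, 0.0479, 0.0479.
ρ(T) = max|λ| = 1.1732; 1.1732 > 1: divergent.

1.1732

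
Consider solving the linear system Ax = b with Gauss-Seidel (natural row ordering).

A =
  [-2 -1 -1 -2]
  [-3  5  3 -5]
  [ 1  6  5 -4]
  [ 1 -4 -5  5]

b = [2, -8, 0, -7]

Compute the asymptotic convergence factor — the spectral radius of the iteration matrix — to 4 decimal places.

Split A = D + L + U, D = diag(-2, 5, 5, 5).
Gauss-Seidel: T = -(D+L)⁻¹U, row 0 first, T[0,1] = -(-1)/(-2) = -0.5000; later rows by forward substitution.
  T[0,:] = [+0.0000 -0.5000 -0.5000 -1.0000]
  T[1,:] = [+0.0000 -0.3000 -0.9000 +0.4000]
  T[2,:] = [+0.0000 +0.4600 +1.1800 +0.5200]
  T[3,:] = [+0.0000 +0.3200 +0.5600 +1.0400]
|λ(T)| sorted: 1.5383, 0.4509, 0.0692, 0.0000.
ρ = 1.5383; 1.5383 > 1, so it fails to converge.

1.5383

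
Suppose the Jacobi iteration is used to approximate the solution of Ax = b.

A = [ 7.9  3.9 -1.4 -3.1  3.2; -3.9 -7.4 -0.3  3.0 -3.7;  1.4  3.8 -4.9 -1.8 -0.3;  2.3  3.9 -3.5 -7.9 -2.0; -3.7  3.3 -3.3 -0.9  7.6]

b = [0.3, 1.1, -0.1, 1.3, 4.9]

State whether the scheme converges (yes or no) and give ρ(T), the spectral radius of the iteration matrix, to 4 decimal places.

Write A = D+L+U with D = diag(7.9, -7.4, -4.9, -7.9, 7.6).
Jacobi: T = -D⁻¹(L+U), T[4,0] = -(-3.7)/(7.6) = +0.4868; T[4,4] = 0.
  T[0,:] = [+0.0000, -0.4937, +0.1772, +0.3924, -0.4051]
  T[1,:] = [-0.5270, +0.0000, -0.0405, +0.4054, -0.5000]
  T[2,:] = [+0.2857, +0.7755, +0.0000, -0.3673, -0.0612]
  T[3,:] = [+0.2911, +0.4937, -0.4430, +0.0000, -0.2532]
  T[4,:] = [+0.4868, -0.4342, +0.4342, +0.1184, +0.0000]
|roots of det(T-λI)|: 1.1860, 0.5238, 0.5238, 0.2591, 0.2591.
spectral radius ρ = 1.1860; 1.1860 > 1, so it fails to converge.

no, ρ = 1.1860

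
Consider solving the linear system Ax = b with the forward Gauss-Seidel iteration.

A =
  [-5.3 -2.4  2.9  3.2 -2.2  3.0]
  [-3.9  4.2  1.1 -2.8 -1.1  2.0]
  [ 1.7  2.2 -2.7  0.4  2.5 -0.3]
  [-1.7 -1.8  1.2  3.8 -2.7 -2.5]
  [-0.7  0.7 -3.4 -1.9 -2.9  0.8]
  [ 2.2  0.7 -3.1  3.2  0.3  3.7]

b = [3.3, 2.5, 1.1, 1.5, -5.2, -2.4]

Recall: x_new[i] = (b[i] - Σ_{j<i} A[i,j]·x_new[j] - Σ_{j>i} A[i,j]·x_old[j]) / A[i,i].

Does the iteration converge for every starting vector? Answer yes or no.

no

Diagonal D = diag(-5.3, 4.2, -2.7, 3.8, -2.9, 3.7); L, U strict lower/upper.
GS T = -(D+L)⁻¹U: row 0 first, T[0,3] = -(3.2)/(-5.3) = +0.6038; later rows by forward substitution.
  T[0,:] = [+0.0000  -0.4528  +0.5472  +0.6038  -0.4151  +0.5660]
  T[1,:] = [+0.0000  -0.4205  +0.2462  +1.2273  -0.1235  +0.0494]
  T[2,:] = [+0.0000  -0.6277  +0.5451  +1.5283  +0.5639  +0.2855]
  T[3,:] = [+0.0000  -0.2035  +0.1893  +0.3688  +0.2882  +0.8444]
  T[4,:] = [+0.0000  +0.8771  -0.8357  -1.8830  -0.7796  -0.7368]
  T[5,:] = [+0.0000  -0.0722  -0.0111  +0.5230  +0.5566  -0.7772]
|eigenvalues of T|: 1.2320, 1.0328, 1.0328, 0.0395, 0.0395, 0.0000.
ρ(T) = max|λ| = 1.2320; 1.2320 > 1: divergent.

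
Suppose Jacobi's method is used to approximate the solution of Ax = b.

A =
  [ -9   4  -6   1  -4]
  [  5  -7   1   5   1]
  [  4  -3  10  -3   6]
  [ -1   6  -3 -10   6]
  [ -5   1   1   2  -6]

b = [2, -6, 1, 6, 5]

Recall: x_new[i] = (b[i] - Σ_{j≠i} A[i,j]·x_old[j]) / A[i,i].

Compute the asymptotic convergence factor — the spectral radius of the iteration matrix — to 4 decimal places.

1.1960

Diagonal D = diag(-9, -7, 10, -10, -6); L, U strict lower/upper.
Jacobi T = -D⁻¹(L+U): T[4,2] = -(1)/(-6) = +0.1667; T[4,4] = 0.
  T[0,:] = [+0.0000  +0.4444  -0.6667  +0.1111  -0.4444]
  T[1,:] = [+0.7143  +0.0000  +0.1429  +0.7143  +0.1429]
  T[2,:] = [-0.4000  +0.3000  +0.0000  +0.3000  -0.6000]
  T[3,:] = [-0.1000  +0.6000  -0.3000  +0.0000  +0.6000]
  T[4,:] = [-0.8333  +0.1667  +0.1667  +0.3333  +0.0000]
|eigenvalues of T|: 1.1960, 0.8498, 0.6228, 0.5396, 0.5396.
spectral radius ρ = 1.1960; 1.1960 > 1: divergent.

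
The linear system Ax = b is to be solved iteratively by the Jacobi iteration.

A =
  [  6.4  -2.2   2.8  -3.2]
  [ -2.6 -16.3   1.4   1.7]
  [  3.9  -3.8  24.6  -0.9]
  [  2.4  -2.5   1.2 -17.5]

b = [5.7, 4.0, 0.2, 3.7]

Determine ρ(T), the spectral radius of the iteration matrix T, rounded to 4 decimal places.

0.3447

Let D = diag(6.4, -16.3, 24.6, -17.5); L, U the strict triangles.
T_J = -D⁻¹(L+U): T[3,1] = -(-2.5)/(-17.5) = -0.1429; T[3,3] = 0.
  T[0,:] = [+0.0000 +0.3438 -0.4375 +0.5000]
  T[1,:] = [-0.1595 +0.0000 +0.0859 +0.1043]
  T[2,:] = [-0.1585 +0.1545 +0.0000 +0.0366]
  T[3,:] = [+0.1371 -0.1429 +0.0686 +0.0000]
|eigenvalues of T|: 0.3447, 0.2419, 0.2419, 0.0587.
spectral radius ρ = 0.3447; 0.3447 < 1: convergent.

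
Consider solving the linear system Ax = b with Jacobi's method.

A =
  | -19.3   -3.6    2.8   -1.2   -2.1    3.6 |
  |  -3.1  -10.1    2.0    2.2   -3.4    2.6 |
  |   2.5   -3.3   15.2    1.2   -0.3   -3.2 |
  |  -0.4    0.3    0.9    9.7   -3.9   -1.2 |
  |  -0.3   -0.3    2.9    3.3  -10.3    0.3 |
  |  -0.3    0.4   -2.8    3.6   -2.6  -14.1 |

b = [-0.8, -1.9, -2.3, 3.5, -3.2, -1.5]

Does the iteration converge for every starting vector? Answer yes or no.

yes

Write A = D+L+U with D = diag(-19.3, -10.1, 15.2, 9.7, -10.3, -14.1).
Jacobi: T = -D⁻¹(L+U), T[0,3] = -(-1.2)/(-19.3) = -0.0622; T[0,0] = 0.
  T[0,:] = [+0.0000 -0.1865 +0.1451 -0.0622 -0.1088 +0.1865]
  T[1,:] = [-0.3069 +0.0000 +0.1980 +0.2178 -0.3366 +0.2574]
  T[2,:] = [-0.1645 +0.2171 +0.0000 -0.0789 +0.0197 +0.2105]
  T[3,:] = [+0.0412 -0.0309 -0.0928 +0.0000 +0.4021 +0.1237]
  T[4,:] = [-0.0291 -0.0291 +0.2816 +0.3204 +0.0000 +0.0291]
  T[5,:] = [-0.0213 +0.0284 -0.1986 +0.2553 -0.1844 +0.0000]
|eigenvalues of T|: 0.5446, 0.3805, 0.3096, 0.3096, 0.2666, 0.1631.
ρ = 0.5446; 0.5446 < 1: convergent.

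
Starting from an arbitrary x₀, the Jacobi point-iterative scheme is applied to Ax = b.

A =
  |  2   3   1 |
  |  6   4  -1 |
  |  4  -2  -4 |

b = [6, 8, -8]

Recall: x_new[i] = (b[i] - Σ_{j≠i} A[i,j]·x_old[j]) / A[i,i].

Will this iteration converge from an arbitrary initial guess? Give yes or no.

Diagonal D = diag(2, 4, -4); L, U strict lower/upper.
T_J = -D⁻¹(L+U): T[1,0] = -(6)/(4) = -1.5000; T[1,1] = 0.
  T[0,:] = [+0.0000, -1.5000, -0.5000]
  T[1,:] = [-1.5000, +0.0000, +0.2500]
  T[2,:] = [+1.0000, -0.5000, +0.0000]
eigenvalue magnitudes: 1.4622, 0.8779, 0.5843.
ρ(T) = max|λ| = 1.4622; 1.4622 > 1, so it fails to converge.

no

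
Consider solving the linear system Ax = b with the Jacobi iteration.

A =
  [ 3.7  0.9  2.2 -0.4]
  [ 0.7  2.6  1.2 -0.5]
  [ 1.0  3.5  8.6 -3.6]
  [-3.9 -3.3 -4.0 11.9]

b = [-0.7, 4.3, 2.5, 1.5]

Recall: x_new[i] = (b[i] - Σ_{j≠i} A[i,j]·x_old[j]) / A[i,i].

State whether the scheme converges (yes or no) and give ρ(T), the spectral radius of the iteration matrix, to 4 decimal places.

A = D + L + U where D = diag(3.7, 2.6, 8.6, 11.9).
T_J = -D⁻¹(L+U): T[1,2] = -(1.2)/(2.6) = -0.4615; T[1,1] = 0.
  T[0,:] = [+0.0000, -0.2432, -0.5946, +0.1081]
  T[1,:] = [-0.2692, +0.0000, -0.4615, +0.1923]
  T[2,:] = [-0.1163, -0.4070, +0.0000, +0.4186]
  T[3,:] = [+0.3277, +0.2773, +0.3361, +0.0000]
moduli |λ_i(T)| = 0.9377, 0.3850, 0.3850, 0.2669.
ρ = 0.9377; 0.9377 < 1 ⇒ converges.

yes, ρ = 0.9377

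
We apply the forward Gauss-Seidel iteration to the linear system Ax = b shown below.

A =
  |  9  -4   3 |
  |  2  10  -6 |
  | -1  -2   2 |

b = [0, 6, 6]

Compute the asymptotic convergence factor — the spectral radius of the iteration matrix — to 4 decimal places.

Diagonal D = diag(9, 10, 2); L, U strict lower/upper.
Gauss-Seidel: T = -(D+L)⁻¹U, row 0 first, T[0,1] = -(-4)/(9) = +0.4444; later rows by forward substitution.
  T[0,:] = [+0.0000 +0.4444 -0.3333]
  T[1,:] = [+0.0000 -0.0889 +0.6667]
  T[2,:] = [+0.0000 +0.1333 +0.5000]
moduli |λ_i(T)| = 0.6246, 0.2135, 0.0000.
ρ = 0.6246; 0.6246 < 1: convergent.

0.6246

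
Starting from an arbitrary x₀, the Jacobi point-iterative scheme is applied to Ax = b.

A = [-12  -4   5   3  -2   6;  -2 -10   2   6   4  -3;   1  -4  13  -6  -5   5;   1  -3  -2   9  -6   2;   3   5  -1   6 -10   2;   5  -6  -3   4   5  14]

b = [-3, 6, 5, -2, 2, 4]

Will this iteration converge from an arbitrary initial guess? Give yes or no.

Write A = D+L+U with D = diag(-12, -10, 13, 9, -10, 14).
T_J = -D⁻¹(L+U): T[4,2] = -(-1)/(-10) = -0.1000; T[4,4] = 0.
  T[0,:] = [+0.0000, -0.3333, +0.4167, +0.2500, -0.1667, +0.5000]
  T[1,:] = [-0.2000, +0.0000, +0.2000, +0.6000, +0.4000, -0.3000]
  T[2,:] = [-0.0769, +0.3077, +0.0000, +0.4615, +0.3846, -0.3846]
  T[3,:] = [-0.1111, +0.3333, +0.2222, +0.0000, +0.6667, -0.2222]
  T[4,:] = [+0.3000, +0.5000, -0.1000, +0.6000, +0.0000, +0.2000]
  T[5,:] = [-0.3571, +0.4286, +0.2143, -0.2857, -0.3571, +0.0000]
|λ(T)| sorted: 1.1429, 0.6765, 0.6765, 0.6080, 0.6080, 0.0271.
spectral radius ρ = 1.1429; 1.1429 > 1: divergent.

no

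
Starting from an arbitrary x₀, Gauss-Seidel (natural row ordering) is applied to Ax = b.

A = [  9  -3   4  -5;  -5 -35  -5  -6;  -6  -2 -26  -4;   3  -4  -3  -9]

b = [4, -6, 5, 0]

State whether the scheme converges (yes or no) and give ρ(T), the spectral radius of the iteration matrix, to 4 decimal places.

yes, ρ = 0.4292

Split A = D + L + U, D = diag(9, -35, -26, -9).
GS T = -(D+L)⁻¹U: row 0 first, T[0,2] = -(4)/(9) = -0.4444; later rows by forward substitution.
  T[0,:] = [+0.0000 +0.3333 -0.4444 +0.5556]
  T[1,:] = [+0.0000 -0.0476 -0.0794 -0.2508]
  T[2,:] = [+0.0000 -0.0733 +0.1087 -0.2628]
  T[3,:] = [+0.0000 +0.1567 -0.1491 +0.3842]
|λ(T)| sorted: 0.4292, 0.0754, 0.0754, 0.0000.
spectral radius ρ = 0.4292; 0.4292 < 1, so it converges for any x₀.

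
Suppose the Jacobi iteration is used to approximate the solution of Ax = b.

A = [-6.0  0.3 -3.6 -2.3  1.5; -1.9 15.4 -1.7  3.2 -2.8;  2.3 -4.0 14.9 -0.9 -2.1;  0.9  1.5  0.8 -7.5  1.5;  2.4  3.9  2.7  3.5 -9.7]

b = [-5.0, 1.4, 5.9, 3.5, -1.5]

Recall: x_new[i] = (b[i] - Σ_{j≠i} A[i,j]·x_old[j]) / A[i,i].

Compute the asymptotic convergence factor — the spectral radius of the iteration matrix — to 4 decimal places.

A = D + L + U where D = diag(-6, 15.4, 14.9, -7.5, -9.7).
T_J = -D⁻¹(L+U): T[4,3] = -(3.5)/(-9.7) = +0.3608; T[4,4] = 0.
  T[0,:] = [+0.0000, +0.0500, -0.6000, -0.3833, +0.2500]
  T[1,:] = [+0.1234, +0.0000, +0.1104, -0.2078, +0.1818]
  T[2,:] = [-0.1544, +0.2685, +0.0000, +0.0604, +0.1409]
  T[3,:] = [+0.1200, +0.2000, +0.1067, +0.0000, +0.2000]
  T[4,:] = [+0.2474, +0.4021, +0.2784, +0.3608, +0.0000]
|λ(T)| sorted: 0.5039, 0.4084, 0.4084, 0.3049, 0.0530.
spectral radius ρ = 0.5039; 0.5039 < 1 ⇒ converges.

0.5039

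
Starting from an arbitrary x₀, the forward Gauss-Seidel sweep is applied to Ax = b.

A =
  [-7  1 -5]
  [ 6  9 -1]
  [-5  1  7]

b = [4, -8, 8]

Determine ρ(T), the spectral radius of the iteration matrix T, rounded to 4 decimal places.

0.7054

Let D = diag(-7, 9, 7); L, U the strict triangles.
T_GS = -(D+L)⁻¹U: row 0 first, T[0,2] = -(-5)/(-7) = -0.7143; later rows by forward substitution.
  T[0,:] = [+0.0000, +0.1429, -0.7143]
  T[1,:] = [+0.0000, -0.0952, +0.5873]
  T[2,:] = [+0.0000, +0.1156, -0.5941]
|roots of det(T-λI)|: 0.7054, 0.0161, 0.0000.
ρ = 0.7054; 0.7054 < 1, so it converges for any x₀.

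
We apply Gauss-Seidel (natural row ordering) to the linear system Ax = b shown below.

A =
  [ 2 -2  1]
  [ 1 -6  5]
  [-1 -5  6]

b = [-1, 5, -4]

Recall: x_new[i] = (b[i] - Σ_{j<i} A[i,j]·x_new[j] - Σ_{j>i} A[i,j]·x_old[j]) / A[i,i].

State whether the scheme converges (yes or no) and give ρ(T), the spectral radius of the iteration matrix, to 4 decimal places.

A = D + L + U where D = diag(2, -6, 6).
T_GS = -(D+L)⁻¹U: row 0 first, T[0,1] = -(-2)/(2) = +1.0000; later rows by forward substitution.
  T[0,:] = [+0.0000 +1.0000 -0.5000]
  T[1,:] = [+0.0000 +0.1667 +0.7500]
  T[2,:] = [+0.0000 +0.3056 +0.5417]
|roots of det(T-λI)|: 0.8683, 0.1600, 0.0000.
ρ = 0.8683; 0.8683 < 1, so it converges for any x₀.

yes, ρ = 0.8683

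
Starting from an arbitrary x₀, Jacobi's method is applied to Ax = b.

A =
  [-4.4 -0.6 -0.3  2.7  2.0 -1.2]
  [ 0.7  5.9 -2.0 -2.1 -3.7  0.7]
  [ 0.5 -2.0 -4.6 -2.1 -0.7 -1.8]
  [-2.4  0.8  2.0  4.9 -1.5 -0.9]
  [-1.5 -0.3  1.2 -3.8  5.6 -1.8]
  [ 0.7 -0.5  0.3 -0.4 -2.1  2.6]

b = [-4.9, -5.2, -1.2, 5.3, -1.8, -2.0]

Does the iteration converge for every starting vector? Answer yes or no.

Write A = D+L+U with D = diag(-4.4, 5.9, -4.6, 4.9, 5.6, 2.6).
Jacobi T = -D⁻¹(L+U): T[4,2] = -(1.2)/(5.6) = -0.2143; T[4,4] = 0.
  T[0,:] = [+0.0000, -0.1364, -0.0682, +0.6136, +0.4545, -0.2727]
  T[1,:] = [-0.1186, +0.0000, +0.3390, +0.3559, +0.6271, -0.1186]
  T[2,:] = [+0.1087, -0.4348, +0.0000, -0.4565, -0.1522, -0.3913]
  T[3,:] = [+0.4898, -0.1633, -0.4082, +0.0000, +0.3061, +0.1837]
  T[4,:] = [+0.2679, +0.0536, -0.2143, +0.6786, +0.0000, +0.3214]
  T[5,:] = [-0.2692, +0.1923, -0.1154, +0.1538, +0.8077, +0.0000]
|roots of det(T-λI)|: 1.1966, 0.6730, 0.6730, 0.3246, 0.3246, 0.1600.
ρ(T) = max|λ| = 1.1966; 1.1966 > 1 ⇒ diverges.

no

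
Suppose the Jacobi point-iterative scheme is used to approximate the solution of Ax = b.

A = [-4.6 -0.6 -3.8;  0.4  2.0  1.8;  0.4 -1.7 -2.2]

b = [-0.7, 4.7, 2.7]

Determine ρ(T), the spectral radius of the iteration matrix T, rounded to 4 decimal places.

0.8358

Diagonal D = diag(-4.6, 2, -2.2); L, U strict lower/upper.
T_J = -D⁻¹(L+U): T[1,2] = -(1.8)/(2) = -0.9000; T[1,1] = 0.
  T[0,:] = [+0.0000, -0.1304, -0.8261]
  T[1,:] = [-0.2000, +0.0000, -0.9000]
  T[2,:] = [+0.1818, -0.7727, +0.0000]
eigenvalue magnitudes: 0.8358, 0.6357, 0.2001.
spectral radius ρ = 0.8358; 0.8358 < 1 ⇒ converges.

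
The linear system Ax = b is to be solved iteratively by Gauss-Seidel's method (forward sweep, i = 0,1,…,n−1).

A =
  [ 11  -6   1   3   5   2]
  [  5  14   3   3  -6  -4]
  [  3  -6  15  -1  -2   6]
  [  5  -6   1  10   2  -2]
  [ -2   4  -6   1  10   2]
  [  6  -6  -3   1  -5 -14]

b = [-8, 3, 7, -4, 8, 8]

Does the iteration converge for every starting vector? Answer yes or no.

Split A = D + L + U, D = diag(11, 14, 15, 10, 10, -14).
Gauss-Seidel: T = -(D+L)⁻¹U, row 0 first, T[0,2] = -(1)/(11) = -0.0909; later rows by forward substitution.
  T[0,:] = [+0.0000, +0.5455, -0.0909, -0.2727, -0.4545, -0.1818]
  T[1,:] = [+0.0000, -0.1948, -0.1818, -0.1169, +0.5909, +0.3506]
  T[2,:] = [+0.0000, -0.1870, -0.0545, +0.0745, +0.4606, -0.2234]
  T[3,:] = [+0.0000, -0.3709, -0.0582, +0.0588, +0.3358, +0.5236]
  T[4,:] = [+0.0000, +0.1119, +0.0276, +0.0310, -0.0845, -0.5630]
  T[5,:] = [+0.0000, +0.2909, +0.0366, -0.0896, -0.4926, +0.0581]
moduli |λ_i(T)| = 0.8790, 0.4176, 0.2857, 0.0357, 0.0357, 0.0000.
ρ(T) = max|λ| = 0.8790; 0.8790 < 1, so it converges for any x₀.

yes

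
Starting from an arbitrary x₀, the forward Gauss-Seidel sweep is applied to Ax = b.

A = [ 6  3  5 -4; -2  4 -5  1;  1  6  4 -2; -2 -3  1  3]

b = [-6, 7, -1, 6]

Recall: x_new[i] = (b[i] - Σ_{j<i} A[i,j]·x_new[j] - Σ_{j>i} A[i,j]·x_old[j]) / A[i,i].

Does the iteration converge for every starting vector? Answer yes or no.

no

Diagonal D = diag(6, 4, 4, 3); L, U strict lower/upper.
T_GS = -(D+L)⁻¹U: row 0 first, T[0,1] = -(3)/(6) = -0.5000; later rows by forward substitution.
  T[0,:] = [+0.0000 -0.5000 -0.8333 +0.6667]
  T[1,:] = [+0.0000 -0.2500 +0.8333 +0.0833]
  T[2,:] = [+0.0000 +0.5000 -1.0417 +0.2083]
  T[3,:] = [+0.0000 -0.7500 +0.6250 +0.4583]
eigenvalue magnitudes: 1.4799, 0.3752, 0.3752, 0.0000.
ρ(T) = max|λ| = 1.4799; 1.4799 > 1, so it fails to converge.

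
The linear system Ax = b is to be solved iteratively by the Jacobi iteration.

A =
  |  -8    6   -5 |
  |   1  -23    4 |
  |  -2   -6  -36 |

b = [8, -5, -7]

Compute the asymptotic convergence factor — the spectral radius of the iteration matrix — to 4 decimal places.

Let D = diag(-8, -23, -36); L, U the strict triangles.
T_J = -D⁻¹(L+U): T[0,2] = -(-5)/(-8) = -0.6250; T[0,0] = 0.
  T[0,:] = [+0.0000 +0.7500 -0.6250]
  T[1,:] = [+0.0435 +0.0000 +0.1739]
  T[2,:] = [-0.0556 -0.1667 +0.0000]
|λ(T)| sorted: 0.2246, 0.1349, 0.0897.
spectral radius ρ = 0.2246; 0.2246 < 1: convergent.

0.2246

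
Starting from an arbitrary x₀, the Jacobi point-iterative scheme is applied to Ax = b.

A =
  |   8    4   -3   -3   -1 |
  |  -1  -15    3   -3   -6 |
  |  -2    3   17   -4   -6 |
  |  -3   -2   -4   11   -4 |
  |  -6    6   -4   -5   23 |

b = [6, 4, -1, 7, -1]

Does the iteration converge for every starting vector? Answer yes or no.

Write A = D+L+U with D = diag(8, -15, 17, 11, 23).
Jacobi: T = -D⁻¹(L+U), T[3,4] = -(-4)/(11) = +0.3636; T[3,3] = 0.
  T[0,:] = [+0.0000 -0.5000 +0.3750 +0.3750 +0.1250]
  T[1,:] = [-0.0667 +0.0000 +0.2000 -0.2000 -0.4000]
  T[2,:] = [+0.1176 -0.1765 +0.0000 +0.2353 +0.3529]
  T[3,:] = [+0.2727 +0.1818 +0.3636 +0.0000 +0.3636]
  T[4,:] = [+0.2609 -0.2609 +0.1739 +0.2174 +0.0000]
|roots of det(T-λI)|: 0.8953, 0.4270, 0.4270, 0.1216, 0.1216.
spectral radius ρ = 0.8953; 0.8953 < 1 ⇒ converges.

yes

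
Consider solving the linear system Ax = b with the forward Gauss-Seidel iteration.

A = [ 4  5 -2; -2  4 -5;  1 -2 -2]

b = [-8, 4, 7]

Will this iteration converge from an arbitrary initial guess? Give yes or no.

no

Diagonal D = diag(4, 4, -2); L, U strict lower/upper.
Gauss-Seidel: T = -(D+L)⁻¹U, row 0 first, T[0,1] = -(5)/(4) = -1.2500; later rows by forward substitution.
  T[0,:] = [+0.0000  -1.2500  +0.5000]
  T[1,:] = [+0.0000  -0.6250  +1.5000]
  T[2,:] = [+0.0000  +0.0000  -1.2500]
|roots of det(T-λI)|: 1.2500, 0.6250, 0.0000.
ρ = 1.2500; 1.2500 > 1: divergent.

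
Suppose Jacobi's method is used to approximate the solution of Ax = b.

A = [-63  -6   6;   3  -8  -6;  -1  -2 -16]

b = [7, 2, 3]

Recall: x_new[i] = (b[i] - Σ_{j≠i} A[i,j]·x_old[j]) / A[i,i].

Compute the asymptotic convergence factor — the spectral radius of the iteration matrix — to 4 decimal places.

0.2882

Write A = D+L+U with D = diag(-63, -8, -16).
Jacobi: T = -D⁻¹(L+U), T[2,1] = -(-2)/(-16) = -0.1250; T[2,2] = 0.
  T[0,:] = [+0.0000, -0.0952, +0.0952]
  T[1,:] = [+0.3750, +0.0000, -0.7500]
  T[2,:] = [-0.0625, -0.1250, +0.0000]
|roots of det(T-λI)|: 0.2882, 0.1760, 0.1760.
ρ = 0.2882; 0.2882 < 1: convergent.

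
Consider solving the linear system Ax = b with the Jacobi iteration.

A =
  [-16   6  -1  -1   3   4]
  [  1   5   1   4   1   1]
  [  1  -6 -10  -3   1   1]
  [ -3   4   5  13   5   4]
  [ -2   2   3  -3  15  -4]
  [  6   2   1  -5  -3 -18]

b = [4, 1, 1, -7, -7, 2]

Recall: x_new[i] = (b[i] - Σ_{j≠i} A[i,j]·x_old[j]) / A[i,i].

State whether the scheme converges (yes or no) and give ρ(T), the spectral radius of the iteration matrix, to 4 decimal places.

Split A = D + L + U, D = diag(-16, 5, -10, 13, 15, -18).
Jacobi T = -D⁻¹(L+U): T[2,1] = -(-6)/(-10) = -0.6000; T[2,2] = 0.
  T[0,:] = [+0.0000  +0.3750  -0.0625  -0.0625  +0.1875  +0.2500]
  T[1,:] = [-0.2000  +0.0000  -0.2000  -0.8000  -0.2000  -0.2000]
  T[2,:] = [+0.1000  -0.6000  +0.0000  -0.3000  +0.1000  +0.1000]
  T[3,:] = [+0.2308  -0.3077  -0.3846  +0.0000  -0.3846  -0.3077]
  T[4,:] = [+0.1333  -0.1333  -0.2000  +0.2000  +0.0000  +0.2667]
  T[5,:] = [+0.3333  +0.1111  +0.0556  -0.2778  -0.1667  +0.0000]
|roots of det(T-λI)|: 0.9384, 0.5599, 0.5599, 0.5396, 0.2286, 0.2286.
ρ(T) = max|λ| = 0.9384; 0.9384 < 1: convergent.

yes, ρ = 0.9384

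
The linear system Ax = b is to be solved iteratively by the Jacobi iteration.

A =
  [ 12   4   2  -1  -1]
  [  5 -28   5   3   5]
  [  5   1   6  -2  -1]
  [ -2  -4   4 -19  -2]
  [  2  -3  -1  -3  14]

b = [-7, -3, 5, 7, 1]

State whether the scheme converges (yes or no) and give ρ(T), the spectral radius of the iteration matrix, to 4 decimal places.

Write A = D+L+U with D = diag(12, -28, 6, -19, 14).
T_J = -D⁻¹(L+U): T[4,3] = -(-3)/(14) = +0.2143; T[4,4] = 0.
  T[0,:] = [+0.0000 -0.3333 -0.1667 +0.0833 +0.0833]
  T[1,:] = [+0.1786 +0.0000 +0.1786 +0.1071 +0.1786]
  T[2,:] = [-0.8333 -0.1667 +0.0000 +0.3333 +0.1667]
  T[3,:] = [-0.1053 -0.2105 +0.2105 +0.0000 -0.1053]
  T[4,:] = [-0.1429 +0.2143 +0.0714 +0.2143 +0.0000]
eigenvalue magnitudes: 0.5021, 0.3636, 0.3636, 0.2850, 0.2850.
ρ(T) = max|λ| = 0.5021; 0.5021 < 1: convergent.

yes, ρ = 0.5021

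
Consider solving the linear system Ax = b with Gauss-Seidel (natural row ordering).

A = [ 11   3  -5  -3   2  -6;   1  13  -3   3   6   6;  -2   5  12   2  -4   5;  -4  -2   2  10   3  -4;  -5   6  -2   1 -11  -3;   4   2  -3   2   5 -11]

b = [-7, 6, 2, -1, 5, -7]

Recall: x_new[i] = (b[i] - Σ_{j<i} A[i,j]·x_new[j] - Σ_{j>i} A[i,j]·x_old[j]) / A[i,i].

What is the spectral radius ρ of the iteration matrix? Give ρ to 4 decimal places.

0.8288

Split A = D + L + U, D = diag(11, 13, 12, 10, -11, -11).
T_GS = -(D+L)⁻¹U: row 0 first, T[0,4] = -(2)/(11) = -0.1818; later rows by forward substitution.
  T[0,:] = [+0.0000, -0.2727, +0.4545, +0.2727, -0.1818, +0.5455]
  T[1,:] = [+0.0000, +0.0210, +0.1958, -0.2517, -0.4476, -0.5035]
  T[2,:] = [+0.0000, -0.0542, -0.0058, -0.0163, +0.4895, -0.1160]
  T[3,:] = [+0.0000, -0.0941, +0.2221, +0.0620, -0.5601, +0.5407]
  T[4,:] = [+0.0000, +0.1367, -0.0786, -0.2527, -0.3014, -0.7251]
  T[5,:] = [+0.0000, -0.0355, +0.2072, -0.0457, -0.5198, -0.0928]
|λ(T)| sorted: 0.8288, 0.4634, 0.1064, 0.1064, 0.0718, 0.0000.
ρ = 0.8288; 0.8288 < 1 ⇒ converges.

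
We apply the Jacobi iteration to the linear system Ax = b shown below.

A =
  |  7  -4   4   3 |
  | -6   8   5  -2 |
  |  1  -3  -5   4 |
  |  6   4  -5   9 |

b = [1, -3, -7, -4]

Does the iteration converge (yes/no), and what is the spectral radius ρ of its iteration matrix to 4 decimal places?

no, ρ = 1.3477

Let D = diag(7, 8, -5, 9); L, U the strict triangles.
T_J = -D⁻¹(L+U): T[1,0] = -(-6)/(8) = +0.7500; T[1,1] = 0.
  T[0,:] = [+0.0000, +0.5714, -0.5714, -0.4286]
  T[1,:] = [+0.7500, +0.0000, -0.6250, +0.2500]
  T[2,:] = [+0.2000, -0.6000, +0.0000, +0.8000]
  T[3,:] = [-0.6667, -0.4444, +0.5556, +0.0000]
eigenvalue magnitudes: 1.3477, 0.7980, 0.3535, 0.1962.
spectral radius ρ = 1.3477; 1.3477 > 1, so it fails to converge.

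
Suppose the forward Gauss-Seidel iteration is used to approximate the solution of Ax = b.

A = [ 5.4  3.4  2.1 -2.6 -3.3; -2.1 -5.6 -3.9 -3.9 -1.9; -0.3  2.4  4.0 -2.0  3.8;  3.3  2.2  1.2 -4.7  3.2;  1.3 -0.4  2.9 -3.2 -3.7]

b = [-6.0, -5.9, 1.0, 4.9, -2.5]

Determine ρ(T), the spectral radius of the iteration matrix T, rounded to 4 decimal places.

1.1445

Let D = diag(5.4, -5.6, 4, -4.7, -3.7); L, U the strict triangles.
Gauss-Seidel: T = -(D+L)⁻¹U, row 0 first, T[0,1] = -(3.4)/(5.4) = -0.6296; later rows by forward substitution.
  T[0,:] = [+0.0000  -0.6296  -0.3889  +0.4815  +0.6111]
  T[1,:] = [+0.0000  +0.2361  -0.5506  -0.8770  -0.5685]
  T[2,:] = [+0.0000  -0.1889  +0.3012  +1.0623  -0.5631]
  T[3,:] = [+0.0000  -0.3798  -0.4539  +0.1988  +0.7001]
  T[4,:] = [+0.0000  -0.0663  +0.5515  +0.9247  -0.7706]
|roots of det(T-λI)|: 1.1445, 0.7331, 0.7331, 0.0853, 0.0000.
spectral radius ρ = 1.1445; 1.1445 > 1: divergent.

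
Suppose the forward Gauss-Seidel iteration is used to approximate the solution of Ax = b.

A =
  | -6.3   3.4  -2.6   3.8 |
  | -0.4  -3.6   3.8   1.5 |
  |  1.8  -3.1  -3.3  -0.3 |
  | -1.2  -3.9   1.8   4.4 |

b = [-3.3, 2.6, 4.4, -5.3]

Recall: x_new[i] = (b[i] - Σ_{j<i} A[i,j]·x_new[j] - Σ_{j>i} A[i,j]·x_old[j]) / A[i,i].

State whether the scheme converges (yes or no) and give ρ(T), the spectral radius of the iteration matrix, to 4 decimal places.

Write A = D+L+U with D = diag(-6.3, -3.6, -3.3, 4.4).
GS T = -(D+L)⁻¹U: row 0 first, T[0,2] = -(-2.6)/(-6.3) = -0.4127; later rows by forward substitution.
  T[0,:] = [+0.0000  +0.5397  -0.4127  +0.6032]
  T[1,:] = [+0.0000  -0.0600  +1.1014  +0.3496]
  T[2,:] = [+0.0000  +0.3507  -1.2598  -0.0904]
  T[3,:] = [+0.0000  -0.0494  +1.3791  +0.5114]
|λ(T)| sorted: 1.4127, 0.5873, 0.0170, 0.0000.
spectral radius ρ = 1.4127; 1.4127 > 1, so it fails to converge.

no, ρ = 1.4127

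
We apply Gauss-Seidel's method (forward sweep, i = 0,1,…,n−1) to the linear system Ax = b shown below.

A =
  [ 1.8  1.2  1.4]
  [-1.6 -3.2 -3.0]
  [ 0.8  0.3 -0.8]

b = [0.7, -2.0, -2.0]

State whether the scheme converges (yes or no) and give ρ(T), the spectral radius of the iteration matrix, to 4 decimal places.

no, ρ = 1.1799

A = D + L + U where D = diag(1.8, -3.2, -0.8).
GS T = -(D+L)⁻¹U: row 0 first, T[0,2] = -(1.4)/(1.8) = -0.7778; later rows by forward substitution.
  T[0,:] = [+0.0000 -0.6667 -0.7778]
  T[1,:] = [+0.0000 +0.3333 -0.5486]
  T[2,:] = [+0.0000 -0.5417 -0.9835]
|λ(T)| sorted: 1.1799, 0.5297, 0.0000.
ρ(T) = max|λ| = 1.1799; 1.1799 > 1, so it fails to converge.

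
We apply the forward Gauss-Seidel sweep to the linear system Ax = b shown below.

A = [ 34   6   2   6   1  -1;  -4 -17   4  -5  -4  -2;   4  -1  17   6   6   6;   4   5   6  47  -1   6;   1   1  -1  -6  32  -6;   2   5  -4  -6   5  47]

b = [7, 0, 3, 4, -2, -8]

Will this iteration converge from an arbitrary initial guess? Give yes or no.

A = D + L + U where D = diag(34, -17, 17, 47, 32, 47).
GS T = -(D+L)⁻¹U: row 0 first, T[0,5] = -(-1)/(34) = +0.0294; later rows by forward substitution.
  T[0,:] = [+0.0000 -0.1765 -0.0588 -0.1765 -0.0294 +0.0294]
  T[1,:] = [+0.0000 +0.0415 +0.2491 -0.2526 -0.2284 -0.1246]
  T[2,:] = [+0.0000 +0.0440 +0.0285 -0.3263 -0.3595 -0.3672]
  T[3,:] = [+0.0000 +0.0050 -0.0251 +0.0835 +0.0940 -0.0700]
  T[4,:] = [+0.0000 +0.0065 -0.0098 +0.0189 +0.0144 +0.1659]
  T[5,:] = [+0.0000 +0.0068 -0.0237 +0.0153 +0.0054 -0.0458]
|λ(T)| sorted: 0.1970, 0.1409, 0.1086, 0.0287, 0.0287, 0.0000.
spectral radius ρ = 0.1970; 0.1970 < 1: convergent.

yes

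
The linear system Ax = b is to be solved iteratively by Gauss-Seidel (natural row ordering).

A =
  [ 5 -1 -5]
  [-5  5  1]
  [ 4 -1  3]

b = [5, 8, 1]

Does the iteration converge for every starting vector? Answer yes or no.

Write A = D+L+U with D = diag(5, 5, 3).
Gauss-Seidel: T = -(D+L)⁻¹U, row 0 first, T[0,1] = -(-1)/(5) = +0.2000; later rows by forward substitution.
  T[0,:] = [+0.0000 +0.2000 +1.0000]
  T[1,:] = [+0.0000 +0.2000 +0.8000]
  T[2,:] = [+0.0000 -0.2000 -1.0667]
eigenvalue magnitudes: 0.9244, 0.0577, 0.0000.
ρ = 0.9244; 0.9244 < 1, so it converges for any x₀.

yes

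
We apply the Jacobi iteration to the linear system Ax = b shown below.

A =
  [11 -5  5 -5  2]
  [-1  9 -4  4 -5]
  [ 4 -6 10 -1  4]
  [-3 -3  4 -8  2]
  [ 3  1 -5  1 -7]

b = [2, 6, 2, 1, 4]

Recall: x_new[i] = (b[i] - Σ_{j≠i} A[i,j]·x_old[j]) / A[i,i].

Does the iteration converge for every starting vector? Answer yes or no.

Let D = diag(11, 9, 10, -8, -7); L, U the strict triangles.
Jacobi T = -D⁻¹(L+U): T[3,2] = -(4)/(-8) = +0.5000; T[3,3] = 0.
  T[0,:] = [+0.0000, +0.4545, -0.4545, +0.4545, -0.1818]
  T[1,:] = [+0.1111, +0.0000, +0.4444, -0.4444, +0.5556]
  T[2,:] = [-0.4000, +0.6000, +0.0000, +0.1000, -0.4000]
  T[3,:] = [-0.3750, -0.3750, +0.5000, +0.0000, +0.2500]
  T[4,:] = [+0.4286, +0.1429, -0.7143, +0.1429, +0.0000]
|λ(T)| sorted: 1.1445, 0.6222, 0.6222, 0.2316, 0.2316.
ρ = 1.1445; 1.1445 > 1 ⇒ diverges.

no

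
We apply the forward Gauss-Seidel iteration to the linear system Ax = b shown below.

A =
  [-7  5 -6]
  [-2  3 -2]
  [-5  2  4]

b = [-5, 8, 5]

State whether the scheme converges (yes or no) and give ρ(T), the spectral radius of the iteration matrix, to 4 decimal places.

no, ρ = 1.1572

Diagonal D = diag(-7, 3, 4); L, U strict lower/upper.
T_GS = -(D+L)⁻¹U: row 0 first, T[0,1] = -(5)/(-7) = +0.7143; later rows by forward substitution.
  T[0,:] = [+0.0000 +0.7143 -0.8571]
  T[1,:] = [+0.0000 +0.4762 +0.0952]
  T[2,:] = [+0.0000 +0.6548 -1.1190]
|λ(T)| sorted: 1.1572, 0.5144, 0.0000.
spectral radius ρ = 1.1572; 1.1572 > 1: divergent.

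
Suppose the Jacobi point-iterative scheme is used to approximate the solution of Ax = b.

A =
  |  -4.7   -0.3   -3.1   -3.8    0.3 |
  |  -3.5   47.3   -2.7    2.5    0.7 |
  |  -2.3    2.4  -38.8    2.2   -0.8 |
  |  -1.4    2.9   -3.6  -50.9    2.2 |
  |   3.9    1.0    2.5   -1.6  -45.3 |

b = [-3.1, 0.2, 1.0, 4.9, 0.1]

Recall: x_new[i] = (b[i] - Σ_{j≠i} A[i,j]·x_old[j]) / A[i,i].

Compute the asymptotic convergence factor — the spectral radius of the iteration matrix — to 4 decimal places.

A = D + L + U where D = diag(-4.7, 47.3, -38.8, -50.9, -45.3).
T_J = -D⁻¹(L+U): T[1,2] = -(-2.7)/(47.3) = +0.0571; T[1,1] = 0.
  T[0,:] = [+0.0000 -0.0638 -0.6596 -0.8085 +0.0638]
  T[1,:] = [+0.0740 +0.0000 +0.0571 -0.0529 -0.0148]
  T[2,:] = [-0.0593 +0.0619 +0.0000 +0.0567 -0.0206]
  T[3,:] = [-0.0275 +0.0570 -0.0707 +0.0000 +0.0432]
  T[4,:] = [+0.0861 +0.0221 +0.0552 -0.0353 +0.0000]
|λ(T)| sorted: 0.3034, 0.1601, 0.1601, 0.0517, 0.0085.
spectral radius ρ = 0.3034; 0.3034 < 1, so it converges for any x₀.

0.3034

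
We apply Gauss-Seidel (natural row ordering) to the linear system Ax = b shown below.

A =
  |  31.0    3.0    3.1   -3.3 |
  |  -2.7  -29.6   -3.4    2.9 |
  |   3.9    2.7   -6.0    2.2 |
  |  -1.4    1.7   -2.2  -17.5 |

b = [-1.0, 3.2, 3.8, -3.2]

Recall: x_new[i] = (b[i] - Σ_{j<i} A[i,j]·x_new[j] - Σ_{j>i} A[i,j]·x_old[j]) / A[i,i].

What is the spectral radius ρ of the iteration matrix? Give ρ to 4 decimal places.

0.2095

Write A = D+L+U with D = diag(31, -29.6, -6, -17.5).
GS T = -(D+L)⁻¹U: row 0 first, T[0,3] = -(-3.3)/(31) = +0.1065; later rows by forward substitution.
  T[0,:] = [+0.0000  -0.0968  -0.1000  +0.1065]
  T[1,:] = [+0.0000  +0.0088  -0.1057  +0.0883]
  T[2,:] = [+0.0000  -0.0589  -0.1126  +0.4756]
  T[3,:] = [+0.0000  +0.0160  +0.0119  -0.0597]
|eigenvalues of T|: 0.2095, 0.0394, 0.0394, 0.0000.
ρ = 0.2095; 0.2095 < 1: convergent.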